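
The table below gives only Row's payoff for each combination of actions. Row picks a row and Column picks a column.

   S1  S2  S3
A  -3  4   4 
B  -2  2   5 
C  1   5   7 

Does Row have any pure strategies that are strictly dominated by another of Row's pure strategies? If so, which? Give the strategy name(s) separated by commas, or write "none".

A, B

C strictly dominates A — S1: 1>-3, S2: 5>4, S3: 7>4.
B is strictly dominated by C (S1: 1>-2, S2: 5>2, S3: 7>5).
C is not dominated — it holds its own against A at S1 (1>-3); B at S1 (1>-2).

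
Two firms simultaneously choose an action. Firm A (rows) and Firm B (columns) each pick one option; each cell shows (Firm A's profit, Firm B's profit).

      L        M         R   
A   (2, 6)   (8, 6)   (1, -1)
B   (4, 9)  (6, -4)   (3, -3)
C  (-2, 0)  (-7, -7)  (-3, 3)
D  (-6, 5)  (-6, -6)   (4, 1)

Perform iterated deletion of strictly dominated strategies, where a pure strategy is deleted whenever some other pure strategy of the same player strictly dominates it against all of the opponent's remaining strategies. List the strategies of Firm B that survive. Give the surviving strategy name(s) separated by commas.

Firm A's strategy C is strictly dominated by A (L: 2>-2, M: 8>-7, R: 1>-3) and is removed.
For Firm B, L strictly dominates R on the remaining rows (A: 6>-1, B: 9>-3, D: 5>1); eliminate R.
Firm A's strategy D is strictly dominated by A (L: 2>-6, M: 8>-6) and is removed.
Among the remaining strategies, none is strictly dominated by another pure strategy of the same player, so the elimination stops.
Surviving strategies — Firm A: {A, B}; Firm B: {L, M}.

L, M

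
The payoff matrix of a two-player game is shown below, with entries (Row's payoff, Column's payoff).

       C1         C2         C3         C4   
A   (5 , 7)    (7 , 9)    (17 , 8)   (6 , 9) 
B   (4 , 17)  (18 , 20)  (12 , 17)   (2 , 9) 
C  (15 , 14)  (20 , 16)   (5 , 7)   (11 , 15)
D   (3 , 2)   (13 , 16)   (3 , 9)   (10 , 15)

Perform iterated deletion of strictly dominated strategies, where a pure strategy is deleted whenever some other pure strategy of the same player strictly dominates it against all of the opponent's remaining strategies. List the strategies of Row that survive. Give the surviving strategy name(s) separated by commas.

C

For Row, C strictly dominates D on the remaining columns (C1: 15>3, C2: 20>13, C3: 5>3, C4: 11>10); eliminate D.
Column C1 is eliminated: C2 beats it against every remaining row (A: 9>7, B: 20>17, C: 16>14).
Column C3 is eliminated: C2 beats it against every remaining row (A: 9>8, B: 20>17, C: 16>7).
Row's strategy A is strictly dominated by C (C2: 20>7, C4: 11>6) and is removed.
Row B is eliminated: C beats it against every remaining column (C2: 20>18, C4: 11>2).
Column's strategy C4 is strictly dominated by C2 (C: 16>15) and is removed.
Among the remaining strategies, none is strictly dominated by another pure strategy of the same player, so the elimination stops.
Surviving strategies — Row: {C}; Column: {C2}.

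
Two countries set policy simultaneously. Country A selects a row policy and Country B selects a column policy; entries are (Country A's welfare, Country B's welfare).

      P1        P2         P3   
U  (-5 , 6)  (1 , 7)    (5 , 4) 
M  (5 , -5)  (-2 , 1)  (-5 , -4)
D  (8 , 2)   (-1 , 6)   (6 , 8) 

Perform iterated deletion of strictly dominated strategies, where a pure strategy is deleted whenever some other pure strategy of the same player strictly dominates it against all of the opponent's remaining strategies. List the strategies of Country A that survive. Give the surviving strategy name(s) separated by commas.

Row M is eliminated: D beats it against every remaining column (P1: 8>5, P2: -1>-2, P3: 6>-5).
For Country B, P2 strictly dominates P1 on the remaining rows (U: 7>6, D: 6>2); eliminate P1.
Among the remaining strategies, none is strictly dominated by another pure strategy of the same player, so the elimination stops.
Surviving strategies — Country A: {U, D}; Country B: {P2, P3}.

U, D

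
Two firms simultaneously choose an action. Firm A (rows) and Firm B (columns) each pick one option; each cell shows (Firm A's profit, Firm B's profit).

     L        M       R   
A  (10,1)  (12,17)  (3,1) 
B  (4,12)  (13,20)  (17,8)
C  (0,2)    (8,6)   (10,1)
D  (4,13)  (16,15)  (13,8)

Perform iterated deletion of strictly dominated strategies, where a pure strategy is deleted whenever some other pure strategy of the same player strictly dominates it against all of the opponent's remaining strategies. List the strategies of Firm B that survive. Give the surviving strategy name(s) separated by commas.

M

Firm A's strategy C is strictly dominated by B (L: 4>0, M: 13>8, R: 17>10) and is removed.
Firm B's strategy L is strictly dominated by M (A: 17>1, B: 20>12, D: 15>13) and is removed.
For Firm A, B strictly dominates A on the remaining columns (M: 13>12, R: 17>3); eliminate A.
For Firm B, M strictly dominates R on the remaining rows (B: 20>8, D: 15>8); eliminate R.
Row B is eliminated: D beats it against every remaining column (M: 16>13).
Among the remaining strategies, none is strictly dominated by another pure strategy of the same player, so the elimination stops.
Surviving strategies — Firm A: {D}; Firm B: {M}.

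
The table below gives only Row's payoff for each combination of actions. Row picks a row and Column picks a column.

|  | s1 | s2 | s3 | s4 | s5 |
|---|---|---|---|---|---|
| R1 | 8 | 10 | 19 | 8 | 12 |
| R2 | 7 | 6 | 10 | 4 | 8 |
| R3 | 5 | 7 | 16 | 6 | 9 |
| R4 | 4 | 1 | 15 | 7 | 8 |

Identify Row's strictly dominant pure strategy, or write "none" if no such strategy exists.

R1

R1 vs R2: s1: 8>7, s2: 10>6, s3: 19>10, s4: 8>4, s5: 12>8.
R1 vs R3: s1: 8>5, s2: 10>7, s3: 19>16, s4: 8>6, s5: 12>9.
R1 vs R4: s1: 8>4, s2: 10>1, s3: 19>15, s4: 8>7, s5: 12>8.
R1 strictly beats every other strategy against every opponent action, so it is strictly dominant.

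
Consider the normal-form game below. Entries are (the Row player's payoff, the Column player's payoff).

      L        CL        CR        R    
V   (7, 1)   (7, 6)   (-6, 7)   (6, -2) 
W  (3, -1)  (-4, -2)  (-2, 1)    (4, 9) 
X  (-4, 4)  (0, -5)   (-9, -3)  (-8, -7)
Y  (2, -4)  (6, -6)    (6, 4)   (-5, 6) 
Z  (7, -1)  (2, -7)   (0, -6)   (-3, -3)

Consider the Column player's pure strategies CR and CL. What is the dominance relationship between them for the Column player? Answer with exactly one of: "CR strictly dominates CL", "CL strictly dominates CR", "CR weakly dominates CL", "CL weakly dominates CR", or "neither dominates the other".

Compare CR to CL across each choice by the Row player: V: 7>6, W: 1>-2, X: -3>-5, Y: 4>-6, Z: -6>-7.
CR gives a strictly higher payoff against each choice by the Row player, so CR strictly dominates CL.

CR strictly dominates CL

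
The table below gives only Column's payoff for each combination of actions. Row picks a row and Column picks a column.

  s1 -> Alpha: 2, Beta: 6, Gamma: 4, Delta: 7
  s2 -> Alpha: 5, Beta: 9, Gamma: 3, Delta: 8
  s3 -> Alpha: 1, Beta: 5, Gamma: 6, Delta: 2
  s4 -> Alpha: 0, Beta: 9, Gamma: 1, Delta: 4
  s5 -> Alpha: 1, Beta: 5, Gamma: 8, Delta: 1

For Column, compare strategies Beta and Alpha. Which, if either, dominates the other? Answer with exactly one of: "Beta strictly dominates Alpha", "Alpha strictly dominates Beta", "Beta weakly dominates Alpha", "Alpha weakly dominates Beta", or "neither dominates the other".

Beta strictly dominates Alpha

Beta's payoffs vs Alpha's, by Row's action — s1: 6>2, s2: 9>5, s3: 5>1, s4: 9>0, s5: 5>1.
Beta gives a strictly higher payoff against every action of Row, so Beta strictly dominates Alpha.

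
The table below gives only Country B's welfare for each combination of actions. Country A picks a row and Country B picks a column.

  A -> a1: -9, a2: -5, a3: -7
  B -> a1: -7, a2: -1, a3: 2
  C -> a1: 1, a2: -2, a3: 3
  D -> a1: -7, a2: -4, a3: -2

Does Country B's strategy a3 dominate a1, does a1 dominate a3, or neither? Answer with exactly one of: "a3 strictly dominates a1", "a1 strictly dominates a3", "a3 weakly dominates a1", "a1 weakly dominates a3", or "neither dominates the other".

a3 strictly dominates a1

a3's payoffs vs a1's, by Country A's action — A: -7>-9, B: 2>-7, C: 3>1, D: -2>-7.
Every comparison favours a3, so a3 strictly dominates a1.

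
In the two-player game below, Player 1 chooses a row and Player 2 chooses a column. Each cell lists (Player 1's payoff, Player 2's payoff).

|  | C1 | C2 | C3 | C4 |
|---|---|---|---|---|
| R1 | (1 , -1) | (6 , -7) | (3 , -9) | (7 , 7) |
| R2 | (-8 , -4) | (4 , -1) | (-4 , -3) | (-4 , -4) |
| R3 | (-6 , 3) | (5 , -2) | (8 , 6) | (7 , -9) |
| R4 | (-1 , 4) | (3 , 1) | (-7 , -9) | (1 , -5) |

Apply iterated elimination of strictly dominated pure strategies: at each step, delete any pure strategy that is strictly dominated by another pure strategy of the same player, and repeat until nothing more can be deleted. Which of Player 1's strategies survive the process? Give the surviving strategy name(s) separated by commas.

R1, R3

Player 1's strategy R2 is strictly dominated by R1 (C1: 1>-8, C2: 6>4, C3: 3>-4, C4: 7>-4) and is removed.
Row R4 is eliminated: R1 beats it against every remaining column (C1: 1>-1, C2: 6>3, C3: 3>-7, C4: 7>1).
Player 2's strategy C2 is strictly dominated by C1 (R1: -1>-7, R3: 3>-2) and is removed.
Among the remaining strategies, none is strictly dominated by another pure strategy of the same player, so the elimination stops.
Surviving strategies — Player 1: {R1, R3}; Player 2: {C1, C3, C4}.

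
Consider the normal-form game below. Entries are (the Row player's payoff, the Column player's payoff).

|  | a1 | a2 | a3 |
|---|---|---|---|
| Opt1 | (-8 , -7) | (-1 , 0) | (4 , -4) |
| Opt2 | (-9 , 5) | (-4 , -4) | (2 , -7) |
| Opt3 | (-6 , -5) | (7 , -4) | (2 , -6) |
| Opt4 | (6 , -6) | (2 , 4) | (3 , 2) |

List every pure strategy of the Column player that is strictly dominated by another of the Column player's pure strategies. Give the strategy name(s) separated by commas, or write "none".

a1 is not dominated — it holds its own against a2 at Opt2 (5>-4); a3 at Opt2 (5>-7).
a2: no other strategy beats it everywhere (a1 at Opt1 (0>-7); a3 at Opt1 (0>-4)).
a3: dominated, since a2 does at least as well everywhere (Opt1: 0>-4, Opt2: -4>-7, Opt3: -4>-6, Opt4: 4>2).

a3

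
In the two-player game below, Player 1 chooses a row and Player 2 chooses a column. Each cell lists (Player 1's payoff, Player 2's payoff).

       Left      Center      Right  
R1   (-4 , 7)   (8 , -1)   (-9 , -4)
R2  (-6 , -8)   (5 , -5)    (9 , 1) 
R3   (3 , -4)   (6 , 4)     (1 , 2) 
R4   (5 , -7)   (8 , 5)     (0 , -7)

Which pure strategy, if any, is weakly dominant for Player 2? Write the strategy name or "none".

none

Left fails to dominate Center at R2 (-8<-5).
Center fails to dominate Left at R1 (-1<7).
Right fails to dominate Left at R1 (-4<7).
No single strategy dominates all the others.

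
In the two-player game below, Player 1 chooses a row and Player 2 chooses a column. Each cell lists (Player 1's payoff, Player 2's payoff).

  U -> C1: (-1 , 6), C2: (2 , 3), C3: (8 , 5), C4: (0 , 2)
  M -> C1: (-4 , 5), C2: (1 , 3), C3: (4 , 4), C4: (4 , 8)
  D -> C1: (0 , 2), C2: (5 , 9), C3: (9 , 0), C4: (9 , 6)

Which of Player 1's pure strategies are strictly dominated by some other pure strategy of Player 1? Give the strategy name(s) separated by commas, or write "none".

U, M

U is strictly dominated by D (C1: 0>-1, C2: 5>2, C3: 9>8, C4: 9>0).
M: dominated, since D does at least as well everywhere (C1: 0>-4, C2: 5>1, C3: 9>4, C4: 9>4).
Nothing dominates D: U at C1 (0>-1); M at C1 (0>-4).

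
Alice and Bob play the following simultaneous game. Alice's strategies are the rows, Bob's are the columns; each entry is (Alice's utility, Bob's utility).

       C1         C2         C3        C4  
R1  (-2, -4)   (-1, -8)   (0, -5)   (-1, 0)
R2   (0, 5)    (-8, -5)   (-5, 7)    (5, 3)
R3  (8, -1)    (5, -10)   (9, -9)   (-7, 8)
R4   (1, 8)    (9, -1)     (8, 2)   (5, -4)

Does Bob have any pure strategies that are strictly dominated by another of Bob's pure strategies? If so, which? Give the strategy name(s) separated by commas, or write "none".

Nothing dominates C1: C2 at R1 (-4>-8); C3 at R1 (-4>-5); C4 at R2 (5>3).
C2: dominated, since C1 does at least as well everywhere (R1: -4>-8, R2: 5>-5, R3: -1>-10, R4: 8>-1).
C3: no other strategy beats it everywhere (C1 at R2 (7>5); C2 at R1 (-5>-8); C4 at R2 (7>3)).
Nothing dominates C4: C1 at R1 (0>-4); C2 at R1 (0>-8); C3 at R1 (0>-5).

C2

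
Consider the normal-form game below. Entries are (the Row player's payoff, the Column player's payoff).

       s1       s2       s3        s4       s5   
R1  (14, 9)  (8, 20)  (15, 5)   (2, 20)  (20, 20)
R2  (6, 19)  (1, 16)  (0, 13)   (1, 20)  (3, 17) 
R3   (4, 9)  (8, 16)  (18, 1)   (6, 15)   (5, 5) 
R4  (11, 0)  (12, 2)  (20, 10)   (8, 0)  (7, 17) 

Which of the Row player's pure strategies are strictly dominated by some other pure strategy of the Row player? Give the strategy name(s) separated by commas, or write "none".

R2, R3

R1: no other strategy beats it everywhere (R2 at s1 (14>6); R3 at s1 (14>4); R4 at s1 (14>11)).
R2 is strictly dominated by R1 (s1: 14>6, s2: 8>1, s3: 15>0, s4: 2>1, s5: 20>3).
R3 is strictly dominated by R4 (s1: 11>4, s2: 12>8, s3: 20>18, s4: 8>6, s5: 7>5).
Nothing dominates R4: R1 at s2 (12>8); R2 at s1 (11>6); R3 at s1 (11>4).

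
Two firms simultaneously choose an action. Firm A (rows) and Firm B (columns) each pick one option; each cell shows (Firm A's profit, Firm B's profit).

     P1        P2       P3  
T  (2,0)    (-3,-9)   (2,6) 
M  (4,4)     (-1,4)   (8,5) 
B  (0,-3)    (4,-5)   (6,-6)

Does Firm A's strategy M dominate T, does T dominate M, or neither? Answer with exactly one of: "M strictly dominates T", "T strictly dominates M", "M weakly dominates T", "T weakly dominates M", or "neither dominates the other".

M strictly dominates T

Compare M to T across each opponent action: P1: 4>2, P2: -1>-3, P3: 8>2.
Every comparison favours M, so M strictly dominates T.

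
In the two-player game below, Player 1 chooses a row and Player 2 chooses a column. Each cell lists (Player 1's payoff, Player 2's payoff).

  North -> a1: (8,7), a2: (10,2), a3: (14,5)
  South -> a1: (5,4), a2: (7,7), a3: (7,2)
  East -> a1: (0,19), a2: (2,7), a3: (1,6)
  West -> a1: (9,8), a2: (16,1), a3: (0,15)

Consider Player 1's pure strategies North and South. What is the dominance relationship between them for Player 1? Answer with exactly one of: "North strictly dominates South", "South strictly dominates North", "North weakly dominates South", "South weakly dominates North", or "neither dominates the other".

North's payoffs vs South's, by Player 2's action — a1: 8>5, a2: 10>7, a3: 14>7.
North gives a strictly higher payoff against each choice by Player 2, so North strictly dominates South.

North strictly dominates South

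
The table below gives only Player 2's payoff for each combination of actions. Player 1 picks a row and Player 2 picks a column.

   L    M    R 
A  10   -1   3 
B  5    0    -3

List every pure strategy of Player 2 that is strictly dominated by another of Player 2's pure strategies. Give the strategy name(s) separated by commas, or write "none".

M, R

L: no other strategy beats it everywhere (M at A (10>-1); R at A (10>3)).
M is strictly dominated by L (A: 10>-1, B: 5>0).
R: dominated, since L does at least as well everywhere (A: 10>3, B: 5>-3).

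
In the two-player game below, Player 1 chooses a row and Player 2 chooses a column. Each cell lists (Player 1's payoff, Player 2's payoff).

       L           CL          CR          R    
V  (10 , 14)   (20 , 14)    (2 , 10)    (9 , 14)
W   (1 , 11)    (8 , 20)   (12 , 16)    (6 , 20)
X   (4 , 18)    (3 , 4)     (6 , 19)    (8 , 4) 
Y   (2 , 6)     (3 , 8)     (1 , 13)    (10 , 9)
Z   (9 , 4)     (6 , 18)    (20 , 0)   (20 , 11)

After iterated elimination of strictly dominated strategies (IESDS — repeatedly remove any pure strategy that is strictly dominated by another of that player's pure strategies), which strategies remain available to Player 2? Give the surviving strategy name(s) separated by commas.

Row X is eliminated: Z beats it against every remaining column (L: 9>4, CL: 6>3, CR: 20>6, R: 20>8).
For Player 1, Z strictly dominates Y on the remaining columns (L: 9>2, CL: 6>3, CR: 20>1, R: 20>10); eliminate Y.
Player 2's strategy CR is strictly dominated by CL (V: 14>10, W: 20>16, Z: 18>0) and is removed.
Player 1's strategy W is strictly dominated by V (L: 10>1, CL: 20>8, R: 9>6) and is removed.
Among the remaining strategies, none is strictly dominated by another pure strategy of the same player, so the elimination stops.
Surviving strategies — Player 1: {V, Z}; Player 2: {L, CL, R}.

L, CL, R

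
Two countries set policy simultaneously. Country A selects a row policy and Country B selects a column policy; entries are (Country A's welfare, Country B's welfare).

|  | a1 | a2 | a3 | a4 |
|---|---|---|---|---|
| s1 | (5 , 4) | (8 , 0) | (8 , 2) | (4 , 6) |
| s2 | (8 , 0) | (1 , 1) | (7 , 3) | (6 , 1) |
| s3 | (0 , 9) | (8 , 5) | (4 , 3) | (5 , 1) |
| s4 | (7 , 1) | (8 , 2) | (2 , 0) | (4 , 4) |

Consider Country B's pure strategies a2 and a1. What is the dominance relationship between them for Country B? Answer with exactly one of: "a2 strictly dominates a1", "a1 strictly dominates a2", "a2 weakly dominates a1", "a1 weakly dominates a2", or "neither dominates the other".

Compare a2 to a1 across every action of Country A: s1: 0<4, s2: 1>0, s3: 5<9, s4: 2>1.
a2 does better at s2, s4 but worse at s1, s3; neither strategy dominates the other.

neither dominates the other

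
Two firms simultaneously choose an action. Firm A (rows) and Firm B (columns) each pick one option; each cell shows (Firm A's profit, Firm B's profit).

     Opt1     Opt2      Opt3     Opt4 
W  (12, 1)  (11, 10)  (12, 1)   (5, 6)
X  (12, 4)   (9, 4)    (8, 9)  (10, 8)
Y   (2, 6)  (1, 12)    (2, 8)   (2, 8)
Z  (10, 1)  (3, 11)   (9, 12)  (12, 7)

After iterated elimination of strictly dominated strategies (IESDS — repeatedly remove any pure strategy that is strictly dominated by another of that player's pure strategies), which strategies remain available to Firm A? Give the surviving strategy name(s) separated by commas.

W, X, Z

Row Y is eliminated: W beats it against every remaining column (Opt1: 12>2, Opt2: 11>1, Opt3: 12>2, Opt4: 5>2).
Firm B's strategy Opt1 is strictly dominated by Opt4 (W: 6>1, X: 8>4, Z: 7>1) and is removed.
Among the remaining strategies, none is strictly dominated by another pure strategy of the same player, so the elimination stops.
Surviving strategies — Firm A: {W, X, Z}; Firm B: {Opt2, Opt3, Opt4}.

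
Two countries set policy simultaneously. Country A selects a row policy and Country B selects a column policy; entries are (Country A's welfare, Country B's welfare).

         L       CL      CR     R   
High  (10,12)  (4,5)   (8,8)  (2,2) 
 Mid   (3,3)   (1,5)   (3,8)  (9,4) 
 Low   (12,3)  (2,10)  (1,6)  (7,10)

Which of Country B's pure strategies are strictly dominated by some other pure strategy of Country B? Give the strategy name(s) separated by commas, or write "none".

none

L: no other strategy beats it everywhere (CL at High (12>5); CR at High (12>8); R at High (12>2)).
CL: no other strategy beats it everywhere (L at Mid (5>3); CR at Low (10>6); R at High (5>2)).
CR: no other strategy beats it everywhere (L at Mid (8>3); CL at High (8>5); R at High (8>2)).
R is not dominated — it holds its own against L at Mid (4>3); CL at Low (10=10); CR at Low (10>6).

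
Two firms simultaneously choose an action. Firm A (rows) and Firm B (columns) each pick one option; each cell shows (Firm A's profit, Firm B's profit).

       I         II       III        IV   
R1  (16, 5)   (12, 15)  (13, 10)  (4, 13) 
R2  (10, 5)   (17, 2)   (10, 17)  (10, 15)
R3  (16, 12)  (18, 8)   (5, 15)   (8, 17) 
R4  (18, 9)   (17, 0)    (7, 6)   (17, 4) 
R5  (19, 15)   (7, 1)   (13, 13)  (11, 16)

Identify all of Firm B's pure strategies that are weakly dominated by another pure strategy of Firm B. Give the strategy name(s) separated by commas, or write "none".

Nothing dominates I: II at R2 (5>2); III at R4 (9>6); IV at R4 (9>4).
II: no other strategy beats it everywhere (I at R1 (15>5); III at R1 (15>10); IV at R1 (15>13)).
III: no other strategy beats it everywhere (I at R1 (10>5); II at R2 (17>2); IV at R2 (17>15)).
IV: no other strategy beats it everywhere (I at R1 (13>5); II at R2 (15>2); III at R1 (13>10)).

none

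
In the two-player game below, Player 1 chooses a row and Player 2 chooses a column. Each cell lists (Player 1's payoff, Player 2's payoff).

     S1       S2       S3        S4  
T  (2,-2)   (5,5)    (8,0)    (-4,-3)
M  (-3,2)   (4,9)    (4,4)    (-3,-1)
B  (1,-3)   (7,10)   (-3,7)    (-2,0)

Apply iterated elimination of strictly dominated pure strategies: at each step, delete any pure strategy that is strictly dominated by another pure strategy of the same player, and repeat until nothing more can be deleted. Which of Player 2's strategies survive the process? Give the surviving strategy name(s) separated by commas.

S2

For Player 2, S2 strictly dominates S1 on the remaining rows (T: 5>-2, M: 9>2, B: 10>-3); eliminate S1.
Player 2's strategy S3 is strictly dominated by S2 (T: 5>0, M: 9>4, B: 10>7) and is removed.
For Player 1, B strictly dominates T on the remaining columns (S2: 7>5, S4: -2>-4); eliminate T.
Player 1's strategy M is strictly dominated by B (S2: 7>4, S4: -2>-3) and is removed.
Player 2's strategy S4 is strictly dominated by S2 (B: 10>0) and is removed.
Among the remaining strategies, none is strictly dominated by another pure strategy of the same player, so the elimination stops.
Surviving strategies — Player 1: {B}; Player 2: {S2}.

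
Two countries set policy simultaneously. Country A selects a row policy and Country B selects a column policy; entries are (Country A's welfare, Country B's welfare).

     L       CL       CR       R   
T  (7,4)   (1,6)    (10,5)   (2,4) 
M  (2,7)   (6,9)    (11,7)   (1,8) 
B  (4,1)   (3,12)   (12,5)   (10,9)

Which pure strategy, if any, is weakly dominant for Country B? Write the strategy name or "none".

CL

CL vs L: T: 6>4, M: 9>7, B: 12>1.
CL vs CR: T: 6>5, M: 9>7, B: 12>5.
CL vs R: T: 6>4, M: 9>8, B: 12>9.
CL is at least as good as every other strategy against every opponent action, so it is weakly dominant.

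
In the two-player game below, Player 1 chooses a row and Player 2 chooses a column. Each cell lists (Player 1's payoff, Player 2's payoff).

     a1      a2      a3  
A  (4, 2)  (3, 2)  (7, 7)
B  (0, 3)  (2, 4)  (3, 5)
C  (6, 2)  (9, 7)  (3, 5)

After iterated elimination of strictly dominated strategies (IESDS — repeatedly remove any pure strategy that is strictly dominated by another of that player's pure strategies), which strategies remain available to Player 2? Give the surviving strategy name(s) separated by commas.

a2, a3

Row B is eliminated: A beats it against every remaining column (a1: 4>0, a2: 3>2, a3: 7>3).
Column a1 is eliminated: a3 beats it against every remaining row (A: 7>2, C: 5>2).
Among the remaining strategies, none is strictly dominated by another pure strategy of the same player, so the elimination stops.
Surviving strategies — Player 1: {A, C}; Player 2: {a2, a3}.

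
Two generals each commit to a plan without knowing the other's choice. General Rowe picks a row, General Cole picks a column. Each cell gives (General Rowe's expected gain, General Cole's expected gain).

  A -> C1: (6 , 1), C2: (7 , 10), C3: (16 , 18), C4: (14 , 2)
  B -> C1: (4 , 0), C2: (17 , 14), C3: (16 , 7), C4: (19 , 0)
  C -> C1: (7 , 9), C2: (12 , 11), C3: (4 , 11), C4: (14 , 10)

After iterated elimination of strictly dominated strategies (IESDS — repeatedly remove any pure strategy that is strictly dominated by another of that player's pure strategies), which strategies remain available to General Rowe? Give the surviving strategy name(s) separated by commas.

A, B

Column C1 is eliminated: C2 beats it against every remaining row (A: 10>1, B: 14>0, C: 11>9).
General Rowe's strategy C is strictly dominated by B (C2: 17>12, C3: 16>4, C4: 19>14) and is removed.
Column C4 is eliminated: C2 beats it against every remaining row (A: 10>2, B: 14>0).
Among the remaining strategies, none is strictly dominated by another pure strategy of the same player, so the elimination stops.
Surviving strategies — General Rowe: {A, B}; General Cole: {C2, C3}.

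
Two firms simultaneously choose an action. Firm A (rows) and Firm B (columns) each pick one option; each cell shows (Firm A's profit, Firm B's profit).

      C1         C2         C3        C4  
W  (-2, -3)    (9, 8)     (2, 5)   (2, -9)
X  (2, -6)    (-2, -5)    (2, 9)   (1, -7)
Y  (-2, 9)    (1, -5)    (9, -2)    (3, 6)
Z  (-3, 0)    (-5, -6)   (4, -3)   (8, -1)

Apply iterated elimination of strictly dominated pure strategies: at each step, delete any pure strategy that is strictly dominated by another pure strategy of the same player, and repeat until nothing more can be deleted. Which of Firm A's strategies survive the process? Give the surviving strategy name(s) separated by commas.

W, X, Y

For Firm B, C1 strictly dominates C4 on the remaining rows (W: -3>-9, X: -6>-7, Y: 9>6, Z: 0>-1); eliminate C4.
For Firm A, Y strictly dominates Z on the remaining columns (C1: -2>-3, C2: 1>-5, C3: 9>4); eliminate Z.
Among the remaining strategies, none is strictly dominated by another pure strategy of the same player, so the elimination stops.
Surviving strategies — Firm A: {W, X, Y}; Firm B: {C1, C2, C3}.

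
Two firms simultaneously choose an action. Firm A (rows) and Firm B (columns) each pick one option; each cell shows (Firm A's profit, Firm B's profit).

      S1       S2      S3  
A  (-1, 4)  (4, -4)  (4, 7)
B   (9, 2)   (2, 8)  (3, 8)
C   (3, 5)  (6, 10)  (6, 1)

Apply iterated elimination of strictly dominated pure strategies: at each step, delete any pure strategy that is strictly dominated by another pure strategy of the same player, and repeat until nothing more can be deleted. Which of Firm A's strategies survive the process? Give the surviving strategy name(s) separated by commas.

Firm A's strategy A is strictly dominated by C (S1: 3>-1, S2: 6>4, S3: 6>4) and is removed.
Firm B's strategy S1 is strictly dominated by S2 (B: 8>2, C: 10>5) and is removed.
For Firm A, C strictly dominates B on the remaining columns (S2: 6>2, S3: 6>3); eliminate B.
Column S3 is eliminated: S2 beats it against every remaining row (C: 10>1).
Among the remaining strategies, none is strictly dominated by another pure strategy of the same player, so the elimination stops.
Surviving strategies — Firm A: {C}; Firm B: {S2}.

C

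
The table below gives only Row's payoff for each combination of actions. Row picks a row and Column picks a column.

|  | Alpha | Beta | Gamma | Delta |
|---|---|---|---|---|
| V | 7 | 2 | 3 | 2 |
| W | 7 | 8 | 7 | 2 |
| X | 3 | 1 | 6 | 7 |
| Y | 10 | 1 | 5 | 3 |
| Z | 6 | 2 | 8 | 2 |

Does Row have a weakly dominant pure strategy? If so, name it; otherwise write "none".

none

V fails to dominate W at Beta (2<8).
W fails to dominate X at Delta (2<7).
X fails to dominate V at Alpha (3<7).
Y fails to dominate V at Beta (1<2).
Z fails to dominate V at Alpha (6<7).
No single strategy dominates all the others.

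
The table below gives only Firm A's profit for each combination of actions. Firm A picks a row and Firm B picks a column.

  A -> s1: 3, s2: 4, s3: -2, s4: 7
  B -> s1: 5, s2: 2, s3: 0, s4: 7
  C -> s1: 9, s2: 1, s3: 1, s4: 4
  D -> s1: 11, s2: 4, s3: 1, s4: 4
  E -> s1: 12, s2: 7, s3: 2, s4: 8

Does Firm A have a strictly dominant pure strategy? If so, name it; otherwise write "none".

E vs A: s1: 12>3, s2: 7>4, s3: 2>-2, s4: 8>7.
E vs B: s1: 12>5, s2: 7>2, s3: 2>0, s4: 8>7.
E vs C: s1: 12>9, s2: 7>1, s3: 2>1, s4: 8>4.
E vs D: s1: 12>11, s2: 7>4, s3: 2>1, s4: 8>4.
E strictly beats every other strategy against every opponent action, so it is strictly dominant.

E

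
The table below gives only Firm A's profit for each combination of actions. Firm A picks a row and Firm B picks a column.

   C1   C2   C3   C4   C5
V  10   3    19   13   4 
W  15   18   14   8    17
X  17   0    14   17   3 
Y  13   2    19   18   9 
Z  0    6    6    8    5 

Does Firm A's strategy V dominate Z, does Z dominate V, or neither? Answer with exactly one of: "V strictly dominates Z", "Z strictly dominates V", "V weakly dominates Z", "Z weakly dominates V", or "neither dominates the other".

neither dominates the other

V's payoffs vs Z's, by Firm B's action — C1: 10>0, C2: 3<6, C3: 19>6, C4: 13>8, C5: 4<5.
V does better at C1, C3, C4 but worse at C2, C5; neither strategy dominates the other.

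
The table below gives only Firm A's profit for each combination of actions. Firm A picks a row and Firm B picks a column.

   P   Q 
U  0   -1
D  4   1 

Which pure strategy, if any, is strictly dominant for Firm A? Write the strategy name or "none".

D vs U: P: 4>0, Q: 1>-1.
D strictly beats every other strategy against every opponent action, so it is strictly dominant.

D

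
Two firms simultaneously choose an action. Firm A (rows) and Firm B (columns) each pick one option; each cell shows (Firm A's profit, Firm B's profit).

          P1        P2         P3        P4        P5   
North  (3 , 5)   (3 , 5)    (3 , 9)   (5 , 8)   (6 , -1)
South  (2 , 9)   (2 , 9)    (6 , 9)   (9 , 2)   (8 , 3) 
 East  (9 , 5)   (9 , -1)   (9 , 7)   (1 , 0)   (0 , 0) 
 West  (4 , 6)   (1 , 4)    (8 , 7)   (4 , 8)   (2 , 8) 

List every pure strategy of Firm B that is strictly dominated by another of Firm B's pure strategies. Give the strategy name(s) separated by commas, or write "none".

P1: no other strategy beats it everywhere (P2 at North (5=5); P3 at South (9=9); P4 at South (9>2); P5 at North (5>-1)).
P2 is not dominated — it holds its own against P1 at North (5=5); P3 at South (9=9); P4 at South (9>2); P5 at North (5>-1).
Nothing dominates P3: P1 at North (9>5); P2 at North (9>5); P4 at North (9>8); P5 at North (9>-1).
Nothing dominates P4: P1 at North (8>5); P2 at North (8>5); P3 at West (8>7); P5 at North (8>-1).
Nothing dominates P5: P1 at West (8>6); P2 at East (0>-1); P3 at West (8>7); P4 at South (3>2).

none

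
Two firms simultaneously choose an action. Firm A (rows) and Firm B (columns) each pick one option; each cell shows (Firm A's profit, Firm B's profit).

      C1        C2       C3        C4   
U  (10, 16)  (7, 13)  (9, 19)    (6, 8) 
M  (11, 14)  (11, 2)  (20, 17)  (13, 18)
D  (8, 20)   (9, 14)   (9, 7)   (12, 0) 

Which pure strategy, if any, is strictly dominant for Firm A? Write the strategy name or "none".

M vs U: C1: 11>10, C2: 11>7, C3: 20>9, C4: 13>6.
M vs D: C1: 11>8, C2: 11>9, C3: 20>9, C4: 13>12.
M strictly beats every other strategy against every opponent action, so it is strictly dominant.

M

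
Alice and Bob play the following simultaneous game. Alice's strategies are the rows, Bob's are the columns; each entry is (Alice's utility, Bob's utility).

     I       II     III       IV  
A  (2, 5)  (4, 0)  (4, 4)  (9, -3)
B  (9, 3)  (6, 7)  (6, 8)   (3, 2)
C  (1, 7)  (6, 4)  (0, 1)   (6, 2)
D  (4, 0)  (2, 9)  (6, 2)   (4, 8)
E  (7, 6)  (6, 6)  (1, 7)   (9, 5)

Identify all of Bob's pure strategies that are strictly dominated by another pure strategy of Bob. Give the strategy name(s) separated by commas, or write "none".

I is not dominated — it holds its own against II at A (5>0); III at A (5>4); IV at A (5>-3).
II: no other strategy beats it everywhere (I at B (7>3); III at C (4>1); IV at A (0>-3)).
Nothing dominates III: I at B (8>3); II at A (4>0); IV at A (4>-3).
IV is strictly dominated by II (A: 0>-3, B: 7>2, C: 4>2, D: 9>8, E: 6>5).

IV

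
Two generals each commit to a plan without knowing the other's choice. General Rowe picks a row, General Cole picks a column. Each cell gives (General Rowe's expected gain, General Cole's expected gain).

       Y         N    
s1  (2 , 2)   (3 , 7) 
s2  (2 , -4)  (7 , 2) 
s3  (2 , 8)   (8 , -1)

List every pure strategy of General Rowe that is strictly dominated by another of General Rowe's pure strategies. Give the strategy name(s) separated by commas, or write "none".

Nothing dominates s1: s2 at Y (2=2); s3 at Y (2=2).
Nothing dominates s2: s1 at Y (2=2); s3 at Y (2=2).
Nothing dominates s3: s1 at Y (2=2); s2 at Y (2=2).

none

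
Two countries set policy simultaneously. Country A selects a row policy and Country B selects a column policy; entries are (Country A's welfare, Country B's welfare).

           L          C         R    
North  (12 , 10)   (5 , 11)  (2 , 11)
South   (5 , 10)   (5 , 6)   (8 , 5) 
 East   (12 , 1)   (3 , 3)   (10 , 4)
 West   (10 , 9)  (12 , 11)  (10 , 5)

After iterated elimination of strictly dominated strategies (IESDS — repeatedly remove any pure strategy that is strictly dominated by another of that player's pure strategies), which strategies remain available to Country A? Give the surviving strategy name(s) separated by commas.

East, West

For Country A, West strictly dominates South on the remaining columns (L: 10>5, C: 12>5, R: 10>8); eliminate South.
For Country B, C strictly dominates L on the remaining rows (North: 11>10, East: 3>1, West: 11>9); eliminate L.
Country A's strategy North is strictly dominated by West (C: 12>5, R: 10>2) and is removed.
Among the remaining strategies, none is strictly dominated by another pure strategy of the same player, so the elimination stops.
Surviving strategies — Country A: {East, West}; Country B: {C, R}.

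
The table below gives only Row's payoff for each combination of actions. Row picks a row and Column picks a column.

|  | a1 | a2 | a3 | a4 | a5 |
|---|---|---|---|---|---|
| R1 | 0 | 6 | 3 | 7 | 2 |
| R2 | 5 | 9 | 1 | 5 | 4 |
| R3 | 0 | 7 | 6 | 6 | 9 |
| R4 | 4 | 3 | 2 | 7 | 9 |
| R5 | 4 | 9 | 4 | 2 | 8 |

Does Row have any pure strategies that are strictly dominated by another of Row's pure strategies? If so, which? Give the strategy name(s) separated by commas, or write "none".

R1 is not dominated — it holds its own against R2 at a3 (3>1); R3 at a1 (0=0); R4 at a2 (6>3); R5 at a4 (7>2).
R2: no other strategy beats it everywhere (R1 at a1 (5>0); R3 at a1 (5>0); R4 at a1 (5>4); R5 at a1 (5>4)).
R3: no other strategy beats it everywhere (R1 at a1 (0=0); R2 at a3 (6>1); R4 at a2 (7>3); R5 at a3 (6>4)).
R4 is not dominated — it holds its own against R1 at a1 (4>0); R2 at a3 (2>1); R3 at a1 (4>0); R5 at a1 (4=4).
R5: no other strategy beats it everywhere (R1 at a1 (4>0); R2 at a2 (9=9); R3 at a1 (4>0); R4 at a1 (4=4)).

none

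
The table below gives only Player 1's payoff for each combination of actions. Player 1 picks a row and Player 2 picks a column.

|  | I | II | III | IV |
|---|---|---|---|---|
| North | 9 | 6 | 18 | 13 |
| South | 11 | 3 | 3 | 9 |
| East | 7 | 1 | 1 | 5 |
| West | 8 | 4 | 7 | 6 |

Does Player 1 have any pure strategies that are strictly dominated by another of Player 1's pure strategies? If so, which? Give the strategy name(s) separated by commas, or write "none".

East, West

Nothing dominates North: South at II (6>3); East at I (9>7); West at I (9>8).
South: no other strategy beats it everywhere (North at I (11>9); East at I (11>7); West at I (11>8)).
North strictly dominates East — I: 9>7, II: 6>1, III: 18>1, IV: 13>5.
West is strictly dominated by North (I: 9>8, II: 6>4, III: 18>7, IV: 13>6).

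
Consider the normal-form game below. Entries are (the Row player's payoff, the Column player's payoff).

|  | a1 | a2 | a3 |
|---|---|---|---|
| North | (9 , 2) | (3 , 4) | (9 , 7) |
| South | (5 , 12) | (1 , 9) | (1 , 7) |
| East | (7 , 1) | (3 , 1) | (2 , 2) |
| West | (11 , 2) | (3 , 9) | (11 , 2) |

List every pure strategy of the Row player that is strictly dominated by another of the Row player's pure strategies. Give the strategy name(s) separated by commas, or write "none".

North: no other strategy beats it everywhere (South at a1 (9>5); East at a1 (9>7); West at a2 (3=3)).
North strictly dominates South — a1: 9>5, a2: 3>1, a3: 9>1.
East is not dominated — it holds its own against North at a2 (3=3); South at a1 (7>5); West at a2 (3=3).
Nothing dominates West: North at a1 (11>9); South at a1 (11>5); East at a1 (11>7).

South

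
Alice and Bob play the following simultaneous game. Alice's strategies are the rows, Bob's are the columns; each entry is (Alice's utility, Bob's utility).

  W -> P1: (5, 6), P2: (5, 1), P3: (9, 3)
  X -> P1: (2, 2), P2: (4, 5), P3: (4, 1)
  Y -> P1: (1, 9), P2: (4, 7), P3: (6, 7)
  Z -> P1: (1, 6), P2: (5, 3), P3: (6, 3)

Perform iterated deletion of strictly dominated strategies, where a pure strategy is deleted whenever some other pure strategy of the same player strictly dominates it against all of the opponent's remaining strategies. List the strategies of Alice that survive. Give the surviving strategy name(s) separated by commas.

For Alice, W strictly dominates X on the remaining columns (P1: 5>2, P2: 5>4, P3: 9>4); eliminate X.
Row Y is eliminated: W beats it against every remaining column (P1: 5>1, P2: 5>4, P3: 9>6).
For Bob, P1 strictly dominates P2 on the remaining rows (W: 6>1, Z: 6>3); eliminate P2.
Alice's strategy Z is strictly dominated by W (P1: 5>1, P3: 9>6) and is removed.
Bob's strategy P3 is strictly dominated by P1 (W: 6>3) and is removed.
Among the remaining strategies, none is strictly dominated by another pure strategy of the same player, so the elimination stops.
Surviving strategies — Alice: {W}; Bob: {P1}.

W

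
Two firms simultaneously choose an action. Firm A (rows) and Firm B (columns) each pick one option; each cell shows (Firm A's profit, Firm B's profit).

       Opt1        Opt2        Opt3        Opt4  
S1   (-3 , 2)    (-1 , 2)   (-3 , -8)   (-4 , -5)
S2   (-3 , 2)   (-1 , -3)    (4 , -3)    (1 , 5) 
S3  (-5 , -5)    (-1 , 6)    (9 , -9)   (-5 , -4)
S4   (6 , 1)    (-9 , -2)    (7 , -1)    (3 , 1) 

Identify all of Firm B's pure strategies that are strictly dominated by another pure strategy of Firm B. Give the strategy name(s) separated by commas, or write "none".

Opt3

Opt1: no other strategy beats it everywhere (Opt2 at S1 (2=2); Opt3 at S1 (2>-8); Opt4 at S1 (2>-5)).
Opt2 is not dominated — it holds its own against Opt1 at S1 (2=2); Opt3 at S1 (2>-8); Opt4 at S1 (2>-5).
Opt1 strictly dominates Opt3 — S1: 2>-8, S2: 2>-3, S3: -5>-9, S4: 1>-1.
Nothing dominates Opt4: Opt1 at S2 (5>2); Opt2 at S2 (5>-3); Opt3 at S1 (-5>-8).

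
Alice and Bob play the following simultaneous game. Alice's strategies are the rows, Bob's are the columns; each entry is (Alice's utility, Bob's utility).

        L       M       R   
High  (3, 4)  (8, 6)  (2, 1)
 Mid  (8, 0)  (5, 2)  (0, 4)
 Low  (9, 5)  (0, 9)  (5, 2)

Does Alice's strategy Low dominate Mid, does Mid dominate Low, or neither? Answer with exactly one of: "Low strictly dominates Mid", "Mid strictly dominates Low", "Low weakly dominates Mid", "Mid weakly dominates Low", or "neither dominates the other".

Low's payoffs vs Mid's, by Bob's action — L: 9>8, M: 0<5, R: 5>0.
Low does better at L, R but worse at M; neither strategy dominates the other.

neither dominates the other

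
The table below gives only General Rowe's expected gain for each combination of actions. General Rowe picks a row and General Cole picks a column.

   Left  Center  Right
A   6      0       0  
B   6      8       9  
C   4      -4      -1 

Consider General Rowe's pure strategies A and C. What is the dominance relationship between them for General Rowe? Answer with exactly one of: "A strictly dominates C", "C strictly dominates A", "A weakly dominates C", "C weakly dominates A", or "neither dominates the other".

A strictly dominates C

A's payoffs vs C's, by General Cole's action — Left: 6>4, Center: 0>-4, Right: 0>-1.
Every comparison favours A, so A strictly dominates C.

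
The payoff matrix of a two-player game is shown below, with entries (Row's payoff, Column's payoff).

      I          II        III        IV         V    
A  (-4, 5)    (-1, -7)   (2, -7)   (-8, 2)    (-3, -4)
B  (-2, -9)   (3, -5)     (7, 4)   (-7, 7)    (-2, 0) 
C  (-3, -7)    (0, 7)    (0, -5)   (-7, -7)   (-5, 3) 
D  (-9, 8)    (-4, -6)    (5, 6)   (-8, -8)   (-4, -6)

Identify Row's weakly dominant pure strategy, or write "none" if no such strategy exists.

B

B vs A: I: -2>-4, II: 3>-1, III: 7>2, IV: -7>-8, V: -2>-3.
B vs C: I: -2>-3, II: 3>0, III: 7>0, IV: -7=-7, V: -2>-5.
B vs D: I: -2>-9, II: 3>-4, III: 7>5, IV: -7>-8, V: -2>-4.
B is at least as good as every other strategy against every opponent action, so it is weakly dominant.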